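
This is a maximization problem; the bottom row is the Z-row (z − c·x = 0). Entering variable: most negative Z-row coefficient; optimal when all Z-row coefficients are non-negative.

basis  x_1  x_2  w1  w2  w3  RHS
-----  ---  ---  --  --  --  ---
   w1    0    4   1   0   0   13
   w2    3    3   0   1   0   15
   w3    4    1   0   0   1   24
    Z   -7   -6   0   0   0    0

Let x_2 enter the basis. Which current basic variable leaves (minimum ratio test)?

w1

Column x_2 entries and ratios — w1: 13/4 = 13/4; w2: 15/3 = 5; w3: 24/1 = 24.
Smallest ratio is 13/4 in the row of w1, so w1 leaves.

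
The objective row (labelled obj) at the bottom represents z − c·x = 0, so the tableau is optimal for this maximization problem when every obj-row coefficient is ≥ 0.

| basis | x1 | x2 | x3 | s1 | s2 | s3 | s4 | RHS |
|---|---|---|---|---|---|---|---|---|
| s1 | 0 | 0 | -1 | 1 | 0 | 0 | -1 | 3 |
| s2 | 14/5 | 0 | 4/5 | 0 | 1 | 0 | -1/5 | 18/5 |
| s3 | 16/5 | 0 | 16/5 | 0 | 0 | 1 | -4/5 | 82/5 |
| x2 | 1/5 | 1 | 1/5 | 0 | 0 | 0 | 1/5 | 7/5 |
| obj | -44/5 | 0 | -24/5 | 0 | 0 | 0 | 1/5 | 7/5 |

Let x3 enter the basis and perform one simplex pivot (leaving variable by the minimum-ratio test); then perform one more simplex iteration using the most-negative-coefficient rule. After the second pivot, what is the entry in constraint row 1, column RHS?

10

Ratio test on column x3 — row 1: entry -1 ≤ 0; row 2: (18/5)/(4/5) = 9/2; row 3: (82/5)/(16/5) = 41/8; row 4: (7/5)/(1/5) = 7. Minimum is 9/2 at row 2 (s2 leaves); pivot element 4/5.
Divide row 2 by 4/5; eliminate column x3 from the other rows.
Second iteration: most negative obj-row entry is -1 in column s4, so s4 enters.
Ratio test on column s4 — row 1: entry -5/4 ≤ 0; row 2: entry -1/4 ≤ 0; row 3: entry 0 ≤ 0; row 4: (1/2)/(1/4) = 2. Minimum is 2 at row 4 (x2 leaves); pivot element 1/4.
Divide row 4 by 1/4; eliminate column s4 from the other rows.
After both pivots, the entry at constraint row 1, column RHS is 10.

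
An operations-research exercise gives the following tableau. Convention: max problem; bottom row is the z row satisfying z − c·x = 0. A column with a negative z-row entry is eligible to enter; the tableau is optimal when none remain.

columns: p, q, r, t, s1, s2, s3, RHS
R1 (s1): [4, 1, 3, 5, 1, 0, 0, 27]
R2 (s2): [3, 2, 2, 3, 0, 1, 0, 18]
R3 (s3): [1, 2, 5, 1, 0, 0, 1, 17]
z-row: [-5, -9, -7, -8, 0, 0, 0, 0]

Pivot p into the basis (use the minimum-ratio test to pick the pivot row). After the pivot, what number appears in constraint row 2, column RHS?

Ratio test on column p — row 1: 27/4 = 27/4; row 2: 18/3 = 6; row 3: 17/1 = 17. Minimum is 6 at row 2 (s2 leaves); pivot element 3.
Divide row 2 by 3; eliminate column p from the other rows.
In the new row 2, the RHS entry is the old entry divided by the pivot: 18/3 = 6.

6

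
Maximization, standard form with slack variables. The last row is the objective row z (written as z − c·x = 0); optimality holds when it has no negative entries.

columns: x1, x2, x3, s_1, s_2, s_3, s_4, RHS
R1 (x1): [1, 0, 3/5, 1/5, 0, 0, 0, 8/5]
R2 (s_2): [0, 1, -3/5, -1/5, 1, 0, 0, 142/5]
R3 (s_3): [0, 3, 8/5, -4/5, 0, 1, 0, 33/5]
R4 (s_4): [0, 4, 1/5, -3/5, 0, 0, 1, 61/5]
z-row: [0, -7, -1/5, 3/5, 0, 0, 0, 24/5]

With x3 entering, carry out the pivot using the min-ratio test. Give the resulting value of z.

16/3

Ratio test on column x3 — row 1: (8/5)/(3/5) = 8/3; row 2: entry -3/5 ≤ 0; row 3: (33/5)/(8/5) = 33/8; row 4: (61/5)/(1/5) = 61. Minimum is 8/3 at row 1 (x1 leaves); pivot element 3/5.
Pivot on row 1; the z-row RHS becomes 24/5 − (-1/5)·(8/3) = 16/3.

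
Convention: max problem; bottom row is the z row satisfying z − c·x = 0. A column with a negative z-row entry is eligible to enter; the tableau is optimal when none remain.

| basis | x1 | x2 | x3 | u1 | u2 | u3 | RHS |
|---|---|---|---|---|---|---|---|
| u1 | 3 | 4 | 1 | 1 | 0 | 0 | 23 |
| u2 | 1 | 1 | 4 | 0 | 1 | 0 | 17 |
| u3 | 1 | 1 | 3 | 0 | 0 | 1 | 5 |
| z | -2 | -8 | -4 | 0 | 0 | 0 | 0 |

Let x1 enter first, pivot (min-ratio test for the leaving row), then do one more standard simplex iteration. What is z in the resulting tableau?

40

Ratio test on column x1 — row 1: 23/3 = 23/3; row 2: 17/1 = 17; row 3: 5/1 = 5. Minimum is 5 at row 3 (u3 leaves); pivot element 1.
Pivot on row 3; the z-row RHS becomes 0 − (-2)·5 = 10.
Next entering variable (most negative z-row entry -6): x2.
Ratio test on column x2 — row 1: 8/1 = 8; row 2: entry 0 ≤ 0; row 3: 5/1 = 5. Minimum is 5 at row 3 (x1 leaves); pivot element 1.
After the second pivot the z-row RHS is 10 − (-6)·5 = 40.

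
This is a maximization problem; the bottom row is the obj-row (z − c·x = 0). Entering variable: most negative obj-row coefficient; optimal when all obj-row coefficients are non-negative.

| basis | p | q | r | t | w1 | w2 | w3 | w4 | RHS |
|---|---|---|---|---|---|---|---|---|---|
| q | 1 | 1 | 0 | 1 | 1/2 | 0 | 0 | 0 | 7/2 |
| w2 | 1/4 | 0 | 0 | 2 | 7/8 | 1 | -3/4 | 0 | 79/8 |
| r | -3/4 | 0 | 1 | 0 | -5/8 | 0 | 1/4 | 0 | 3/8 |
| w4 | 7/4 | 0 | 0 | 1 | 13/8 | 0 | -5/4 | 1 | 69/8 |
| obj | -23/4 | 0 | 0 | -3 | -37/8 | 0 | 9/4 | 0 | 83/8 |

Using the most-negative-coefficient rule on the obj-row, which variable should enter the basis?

p

Negative obj-row entries: p: -23/4, t: -3, w1: -37/8.
The most negative is -23/4 in column p, so p enters.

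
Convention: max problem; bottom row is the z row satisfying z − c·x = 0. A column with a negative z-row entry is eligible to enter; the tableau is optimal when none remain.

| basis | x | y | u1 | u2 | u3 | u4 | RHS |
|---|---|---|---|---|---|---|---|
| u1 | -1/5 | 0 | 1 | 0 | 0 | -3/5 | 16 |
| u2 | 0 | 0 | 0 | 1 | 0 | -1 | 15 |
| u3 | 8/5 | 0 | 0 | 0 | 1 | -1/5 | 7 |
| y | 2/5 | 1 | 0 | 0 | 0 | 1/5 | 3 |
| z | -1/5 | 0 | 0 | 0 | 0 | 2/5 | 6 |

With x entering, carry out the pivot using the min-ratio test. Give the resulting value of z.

Ratio test on column x — row 1: entry -1/5 ≤ 0; row 2: entry 0 ≤ 0; row 3: 7/(8/5) = 35/8; row 4: 3/(2/5) = 15/2. Minimum is 35/8 at row 3 (u3 leaves); pivot element 8/5.
Pivot on row 3; the z-row RHS becomes 6 − (-1/5)·(35/8) = 55/8.

55/8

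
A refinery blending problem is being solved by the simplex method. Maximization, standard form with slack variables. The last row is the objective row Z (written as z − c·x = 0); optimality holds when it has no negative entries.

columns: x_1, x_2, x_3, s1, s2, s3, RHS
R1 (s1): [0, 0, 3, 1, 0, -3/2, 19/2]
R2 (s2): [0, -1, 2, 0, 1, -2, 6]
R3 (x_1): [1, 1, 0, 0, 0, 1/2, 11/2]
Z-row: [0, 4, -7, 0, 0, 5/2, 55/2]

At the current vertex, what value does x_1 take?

11/2

x_1 is basic (row 3); its value is the RHS of that row, 11/2.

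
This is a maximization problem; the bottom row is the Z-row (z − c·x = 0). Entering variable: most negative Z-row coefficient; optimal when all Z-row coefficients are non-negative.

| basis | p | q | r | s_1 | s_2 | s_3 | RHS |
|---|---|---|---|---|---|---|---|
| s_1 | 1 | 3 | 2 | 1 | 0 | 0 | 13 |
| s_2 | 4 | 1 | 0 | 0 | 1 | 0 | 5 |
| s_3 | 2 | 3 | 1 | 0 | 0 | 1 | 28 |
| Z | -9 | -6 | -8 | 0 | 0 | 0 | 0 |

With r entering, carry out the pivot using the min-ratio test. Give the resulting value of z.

52

Ratio test on column r — row 1: 13/2 = 13/2; row 2: entry 0 ≤ 0; row 3: 28/1 = 28. Minimum is 13/2 at row 1 (s_1 leaves); pivot element 2.
Pivot on row 1; the Z-row RHS becomes 0 − (-8)·(13/2) = 52.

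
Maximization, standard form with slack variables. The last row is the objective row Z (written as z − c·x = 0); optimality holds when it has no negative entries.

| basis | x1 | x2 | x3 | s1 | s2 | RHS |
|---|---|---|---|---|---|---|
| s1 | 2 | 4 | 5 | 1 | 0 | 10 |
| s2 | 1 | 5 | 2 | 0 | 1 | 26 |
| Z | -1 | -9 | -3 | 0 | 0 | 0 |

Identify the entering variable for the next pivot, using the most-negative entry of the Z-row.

Negative Z-row entries: x1: -1, x2: -9, x3: -3.
The most negative is -9 in column x2, so x2 enters.

x2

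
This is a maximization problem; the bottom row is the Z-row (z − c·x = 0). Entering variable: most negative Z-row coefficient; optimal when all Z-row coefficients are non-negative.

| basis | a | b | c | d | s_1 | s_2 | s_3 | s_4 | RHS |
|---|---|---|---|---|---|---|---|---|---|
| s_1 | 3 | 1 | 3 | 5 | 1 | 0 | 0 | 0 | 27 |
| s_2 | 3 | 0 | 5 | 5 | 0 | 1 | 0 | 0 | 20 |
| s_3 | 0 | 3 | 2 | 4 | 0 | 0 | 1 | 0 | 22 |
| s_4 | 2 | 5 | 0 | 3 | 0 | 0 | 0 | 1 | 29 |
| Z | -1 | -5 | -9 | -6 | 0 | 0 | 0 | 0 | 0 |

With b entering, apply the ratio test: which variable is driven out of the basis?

Column b entries and ratios — s_1: 27/1 = 27; s_2: 0 ≤ 0, skip; s_3: 22/3 = 22/3; s_4: 29/5 = 29/5.
Smallest ratio is 29/5 in the row of s_4, so s_4 leaves.

s_4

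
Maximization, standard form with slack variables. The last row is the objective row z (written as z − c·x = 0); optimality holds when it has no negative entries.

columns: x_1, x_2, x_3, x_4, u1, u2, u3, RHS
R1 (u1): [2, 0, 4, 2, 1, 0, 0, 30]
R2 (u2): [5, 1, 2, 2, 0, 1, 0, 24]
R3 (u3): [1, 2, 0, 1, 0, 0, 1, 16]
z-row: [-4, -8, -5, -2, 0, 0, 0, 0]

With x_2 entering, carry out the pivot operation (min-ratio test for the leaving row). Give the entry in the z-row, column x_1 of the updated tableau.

Ratio test on column x_2 — row 1: entry 0 ≤ 0; row 2: 24/1 = 24; row 3: 16/2 = 8. Minimum is 8 at row 3 (u3 leaves); pivot element 2.
Divide row 3 by 2; eliminate column x_2 from the other rows.
z-row update in column x_1: -4 − (-8)·(1/2) = 0.

0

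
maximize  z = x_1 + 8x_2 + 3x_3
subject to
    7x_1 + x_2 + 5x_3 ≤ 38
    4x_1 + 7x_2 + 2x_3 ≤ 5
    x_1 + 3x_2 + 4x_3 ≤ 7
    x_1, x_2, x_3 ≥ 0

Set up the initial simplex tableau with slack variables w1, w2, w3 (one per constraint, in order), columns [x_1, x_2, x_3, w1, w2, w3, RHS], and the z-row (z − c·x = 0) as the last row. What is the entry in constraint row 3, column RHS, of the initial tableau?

7

The RHS of constraint 3 is b_3 = 7.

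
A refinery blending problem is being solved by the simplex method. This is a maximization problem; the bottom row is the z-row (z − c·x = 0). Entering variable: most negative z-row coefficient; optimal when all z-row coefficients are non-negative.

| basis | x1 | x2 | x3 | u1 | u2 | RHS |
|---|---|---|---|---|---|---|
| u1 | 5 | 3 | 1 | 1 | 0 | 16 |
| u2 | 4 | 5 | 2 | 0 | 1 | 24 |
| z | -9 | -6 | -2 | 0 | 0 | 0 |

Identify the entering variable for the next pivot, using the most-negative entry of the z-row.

Negative z-row entries: x1: -9, x2: -6, x3: -2.
The most negative is -9 in column x1, so x1 enters.

x1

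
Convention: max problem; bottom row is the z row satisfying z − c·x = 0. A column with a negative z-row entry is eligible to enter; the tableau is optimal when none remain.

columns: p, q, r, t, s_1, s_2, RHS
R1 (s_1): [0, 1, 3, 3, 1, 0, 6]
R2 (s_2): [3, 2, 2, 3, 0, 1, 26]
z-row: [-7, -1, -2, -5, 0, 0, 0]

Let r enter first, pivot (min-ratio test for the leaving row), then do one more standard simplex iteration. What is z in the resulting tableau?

Ratio test on column r — row 1: 6/3 = 2; row 2: 26/2 = 13. Minimum is 2 at row 1 (s_1 leaves); pivot element 3.
Pivot on row 1; the z-row RHS becomes 0 − (-2)·2 = 4.
Next entering variable (most negative z-row entry -7): p.
Ratio test on column p — row 1: entry 0 ≤ 0; row 2: 22/3 = 22/3. Minimum is 22/3 at row 2 (s_2 leaves); pivot element 3.
After the second pivot the z-row RHS is 4 − (-7)·(22/3) = 166/3.

166/3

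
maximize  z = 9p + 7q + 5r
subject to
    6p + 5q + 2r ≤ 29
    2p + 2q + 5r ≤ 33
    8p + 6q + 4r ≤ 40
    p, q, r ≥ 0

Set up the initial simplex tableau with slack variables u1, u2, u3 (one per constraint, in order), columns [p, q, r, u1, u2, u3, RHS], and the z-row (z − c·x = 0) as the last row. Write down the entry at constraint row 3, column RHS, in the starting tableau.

40

The RHS of constraint 3 is b_3 = 40.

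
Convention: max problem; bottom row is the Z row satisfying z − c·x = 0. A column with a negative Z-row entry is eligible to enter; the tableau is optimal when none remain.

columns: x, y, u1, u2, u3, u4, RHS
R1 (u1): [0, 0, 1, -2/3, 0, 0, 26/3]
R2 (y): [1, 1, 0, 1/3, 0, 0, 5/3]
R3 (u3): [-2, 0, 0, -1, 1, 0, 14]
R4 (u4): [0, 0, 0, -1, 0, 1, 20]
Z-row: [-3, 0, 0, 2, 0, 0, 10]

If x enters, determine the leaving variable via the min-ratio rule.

Column x entries and ratios — u1: 0 ≤ 0, skip; y: (5/3)/1 = 5/3; u3: -2 ≤ 0, skip; u4: 0 ≤ 0, skip.
Smallest ratio is 5/3 in the row of y, so y leaves.

y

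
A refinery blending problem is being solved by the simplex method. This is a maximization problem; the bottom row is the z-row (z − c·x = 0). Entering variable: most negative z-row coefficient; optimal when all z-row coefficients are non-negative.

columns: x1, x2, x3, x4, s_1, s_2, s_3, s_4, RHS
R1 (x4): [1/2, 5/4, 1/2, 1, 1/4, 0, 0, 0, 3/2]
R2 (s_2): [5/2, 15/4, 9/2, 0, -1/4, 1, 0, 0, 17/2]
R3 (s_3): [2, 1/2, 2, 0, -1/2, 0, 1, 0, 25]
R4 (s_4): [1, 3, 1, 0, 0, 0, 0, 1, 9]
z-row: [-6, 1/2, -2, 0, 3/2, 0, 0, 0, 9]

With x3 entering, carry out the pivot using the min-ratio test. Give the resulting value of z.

Ratio test on column x3 — row 1: (3/2)/(1/2) = 3; row 2: (17/2)/(9/2) = 17/9; row 3: 25/2 = 25/2; row 4: 9/1 = 9. Minimum is 17/9 at row 2 (s_2 leaves); pivot element 9/2.
Pivot on row 2; the z-row RHS becomes 9 − (-2)·(17/9) = 115/9.

115/9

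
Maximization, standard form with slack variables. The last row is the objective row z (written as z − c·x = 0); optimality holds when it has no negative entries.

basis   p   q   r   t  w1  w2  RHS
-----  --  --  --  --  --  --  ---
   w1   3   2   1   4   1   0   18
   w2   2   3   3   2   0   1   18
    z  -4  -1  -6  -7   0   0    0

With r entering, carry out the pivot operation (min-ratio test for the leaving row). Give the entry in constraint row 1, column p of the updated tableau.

Ratio test on column r — row 1: 18/1 = 18; row 2: 18/3 = 6. Minimum is 6 at row 2 (w2 leaves); pivot element 3.
Divide row 2 by 3; eliminate column r from the other rows.
Row 1 update in column p: 3 − 1·(2/3) = 7/3.

7/3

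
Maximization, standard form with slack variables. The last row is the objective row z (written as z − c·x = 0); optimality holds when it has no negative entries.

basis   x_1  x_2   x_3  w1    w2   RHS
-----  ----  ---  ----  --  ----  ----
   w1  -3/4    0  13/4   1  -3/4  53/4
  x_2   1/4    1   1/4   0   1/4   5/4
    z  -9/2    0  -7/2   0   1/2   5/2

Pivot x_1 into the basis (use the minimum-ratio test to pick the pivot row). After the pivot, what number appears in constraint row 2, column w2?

Ratio test on column x_1 — row 1: entry -3/4 ≤ 0; row 2: (5/4)/(1/4) = 5. Minimum is 5 at row 2 (x_2 leaves); pivot element 1/4.
Divide row 2 by 1/4; eliminate column x_1 from the other rows.
In the new row 2, the w2 entry is the old entry divided by the pivot: (1/4)/(1/4) = 1.

1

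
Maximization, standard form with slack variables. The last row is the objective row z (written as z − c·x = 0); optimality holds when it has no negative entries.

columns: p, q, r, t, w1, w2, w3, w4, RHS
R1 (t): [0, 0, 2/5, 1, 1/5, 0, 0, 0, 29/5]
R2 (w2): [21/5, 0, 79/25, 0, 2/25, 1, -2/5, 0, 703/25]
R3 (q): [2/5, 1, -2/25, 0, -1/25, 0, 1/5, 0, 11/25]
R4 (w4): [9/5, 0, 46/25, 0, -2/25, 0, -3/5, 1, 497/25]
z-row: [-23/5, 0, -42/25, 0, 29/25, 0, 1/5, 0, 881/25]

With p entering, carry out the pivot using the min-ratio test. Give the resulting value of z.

403/10

Ratio test on column p — row 1: entry 0 ≤ 0; row 2: (703/25)/(21/5) = 703/105; row 3: (11/25)/(2/5) = 11/10; row 4: (497/25)/(9/5) = 497/45. Minimum is 11/10 at row 3 (q leaves); pivot element 2/5.
Pivot on row 3; the z-row RHS becomes 881/25 − (-23/5)·(11/10) = 403/10.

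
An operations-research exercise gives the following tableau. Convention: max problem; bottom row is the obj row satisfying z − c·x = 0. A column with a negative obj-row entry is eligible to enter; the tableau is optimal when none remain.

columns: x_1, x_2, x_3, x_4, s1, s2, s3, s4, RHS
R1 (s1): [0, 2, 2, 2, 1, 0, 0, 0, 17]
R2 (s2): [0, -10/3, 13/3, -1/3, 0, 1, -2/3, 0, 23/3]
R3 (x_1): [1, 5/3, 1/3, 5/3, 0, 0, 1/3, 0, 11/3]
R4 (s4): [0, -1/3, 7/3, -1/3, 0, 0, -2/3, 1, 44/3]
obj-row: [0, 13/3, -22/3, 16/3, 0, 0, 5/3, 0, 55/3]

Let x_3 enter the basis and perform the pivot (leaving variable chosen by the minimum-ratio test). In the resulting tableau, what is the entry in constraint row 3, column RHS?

Ratio test on column x_3 — row 1: 17/2 = 17/2; row 2: (23/3)/(13/3) = 23/13; row 3: (11/3)/(1/3) = 11; row 4: (44/3)/(7/3) = 44/7. Minimum is 23/13 at row 2 (s2 leaves); pivot element 13/3.
Divide row 2 by 13/3; eliminate column x_3 from the other rows.
Row 3 update in column RHS: 11/3 − (1/3)·(23/13) = 40/13.

40/13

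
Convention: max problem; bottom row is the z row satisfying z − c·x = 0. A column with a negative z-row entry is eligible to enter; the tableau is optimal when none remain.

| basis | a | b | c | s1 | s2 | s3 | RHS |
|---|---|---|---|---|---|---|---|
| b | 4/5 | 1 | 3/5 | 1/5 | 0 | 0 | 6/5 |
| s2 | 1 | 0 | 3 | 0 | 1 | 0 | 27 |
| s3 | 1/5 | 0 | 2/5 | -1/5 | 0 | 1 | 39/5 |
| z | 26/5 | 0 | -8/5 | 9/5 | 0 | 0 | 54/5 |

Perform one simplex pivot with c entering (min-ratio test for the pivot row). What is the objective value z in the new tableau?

Ratio test on column c — row 1: (6/5)/(3/5) = 2; row 2: 27/3 = 9; row 3: (39/5)/(2/5) = 39/2. Minimum is 2 at row 1 (b leaves); pivot element 3/5.
Pivot on row 1; the z-row RHS becomes 54/5 − (-8/5)·2 = 14.

14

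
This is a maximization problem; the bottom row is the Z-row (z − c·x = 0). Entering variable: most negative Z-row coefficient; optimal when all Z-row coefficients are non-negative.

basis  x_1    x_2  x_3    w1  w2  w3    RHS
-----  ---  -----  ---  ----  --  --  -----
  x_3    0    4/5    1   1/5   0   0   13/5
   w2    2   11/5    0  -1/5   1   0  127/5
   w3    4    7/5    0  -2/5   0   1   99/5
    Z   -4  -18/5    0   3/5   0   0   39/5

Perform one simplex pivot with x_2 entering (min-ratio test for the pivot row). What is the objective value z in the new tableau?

39/2

Ratio test on column x_2 — row 1: (13/5)/(4/5) = 13/4; row 2: (127/5)/(11/5) = 127/11; row 3: (99/5)/(7/5) = 99/7. Minimum is 13/4 at row 1 (x_3 leaves); pivot element 4/5.
Pivot on row 1; the Z-row RHS becomes 39/5 − (-18/5)·(13/4) = 39/2.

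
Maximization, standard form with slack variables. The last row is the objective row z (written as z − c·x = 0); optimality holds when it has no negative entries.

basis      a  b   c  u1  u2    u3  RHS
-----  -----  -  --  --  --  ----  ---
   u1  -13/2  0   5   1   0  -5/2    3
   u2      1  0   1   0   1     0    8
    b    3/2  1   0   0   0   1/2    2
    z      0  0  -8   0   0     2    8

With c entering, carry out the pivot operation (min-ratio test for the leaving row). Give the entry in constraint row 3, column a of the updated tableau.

3/2

Ratio test on column c — row 1: 3/5 = 3/5; row 2: 8/1 = 8; row 3: entry 0 ≤ 0. Minimum is 3/5 at row 1 (u1 leaves); pivot element 5.
Divide row 1 by 5; eliminate column c from the other rows.
Row 3 update in column a: 3/2 − 0·(-13/10) = 3/2.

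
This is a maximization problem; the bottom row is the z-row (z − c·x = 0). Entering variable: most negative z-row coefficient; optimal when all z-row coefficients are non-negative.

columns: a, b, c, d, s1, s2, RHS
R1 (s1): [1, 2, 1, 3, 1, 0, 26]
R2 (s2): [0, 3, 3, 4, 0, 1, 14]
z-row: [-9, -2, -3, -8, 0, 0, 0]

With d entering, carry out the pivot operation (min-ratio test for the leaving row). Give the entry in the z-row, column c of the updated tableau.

3

Ratio test on column d — row 1: 26/3 = 26/3; row 2: 14/4 = 7/2. Minimum is 7/2 at row 2 (s2 leaves); pivot element 4.
Divide row 2 by 4; eliminate column d from the other rows.
z-row update in column c: -3 − (-8)·(3/4) = 3.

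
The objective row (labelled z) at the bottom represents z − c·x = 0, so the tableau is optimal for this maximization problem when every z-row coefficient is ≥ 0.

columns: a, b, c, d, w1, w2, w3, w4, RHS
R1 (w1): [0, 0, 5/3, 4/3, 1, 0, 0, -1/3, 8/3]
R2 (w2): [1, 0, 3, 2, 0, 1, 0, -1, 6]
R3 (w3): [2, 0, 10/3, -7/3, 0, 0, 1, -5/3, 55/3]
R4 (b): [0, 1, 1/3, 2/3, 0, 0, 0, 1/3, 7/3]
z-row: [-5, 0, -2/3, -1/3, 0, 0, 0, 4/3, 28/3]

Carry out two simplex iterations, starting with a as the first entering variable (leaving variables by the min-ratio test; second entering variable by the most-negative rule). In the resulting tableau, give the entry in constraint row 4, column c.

Ratio test on column a — row 1: entry 0 ≤ 0; row 2: 6/1 = 6; row 3: (55/3)/2 = 55/6; row 4: entry 0 ≤ 0. Minimum is 6 at row 2 (w2 leaves); pivot element 1.
Divide row 2 by 1; eliminate column a from the other rows.
Second iteration: most negative z-row entry is -11/3 in column w4, so w4 enters.
Ratio test on column w4 — row 1: entry -1/3 ≤ 0; row 2: entry -1 ≤ 0; row 3: (19/3)/(1/3) = 19; row 4: (7/3)/(1/3) = 7. Minimum is 7 at row 4 (b leaves); pivot element 1/3.
Divide row 4 by 1/3; eliminate column w4 from the other rows.
After both pivots, the entry at constraint row 4, column c is 1.

1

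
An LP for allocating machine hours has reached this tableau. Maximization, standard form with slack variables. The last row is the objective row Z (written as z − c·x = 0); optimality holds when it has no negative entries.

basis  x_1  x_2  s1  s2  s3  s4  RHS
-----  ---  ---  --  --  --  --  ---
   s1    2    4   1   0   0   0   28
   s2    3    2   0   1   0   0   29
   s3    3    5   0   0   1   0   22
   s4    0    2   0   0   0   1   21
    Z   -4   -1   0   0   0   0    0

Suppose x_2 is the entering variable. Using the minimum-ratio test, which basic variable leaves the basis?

Column x_2 entries and ratios — s1: 28/4 = 7; s2: 29/2 = 29/2; s3: 22/5 = 22/5; s4: 21/2 = 21/2.
Smallest ratio is 22/5 in the row of s3, so s3 leaves.

s3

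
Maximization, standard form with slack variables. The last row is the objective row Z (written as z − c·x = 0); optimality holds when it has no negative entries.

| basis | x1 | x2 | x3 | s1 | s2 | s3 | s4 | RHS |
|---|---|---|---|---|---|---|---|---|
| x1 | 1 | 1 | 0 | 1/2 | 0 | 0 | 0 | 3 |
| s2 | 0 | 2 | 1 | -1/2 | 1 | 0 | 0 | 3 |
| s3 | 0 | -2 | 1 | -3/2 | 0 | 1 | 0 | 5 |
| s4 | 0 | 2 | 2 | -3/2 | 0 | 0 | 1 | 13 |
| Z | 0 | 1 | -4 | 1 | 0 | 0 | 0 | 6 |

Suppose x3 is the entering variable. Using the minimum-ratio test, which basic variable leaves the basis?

Column x3 entries and ratios — x1: 0 ≤ 0, skip; s2: 3/1 = 3; s3: 5/1 = 5; s4: 13/2 = 13/2.
Smallest ratio is 3 in the row of s2, so s2 leaves.

s2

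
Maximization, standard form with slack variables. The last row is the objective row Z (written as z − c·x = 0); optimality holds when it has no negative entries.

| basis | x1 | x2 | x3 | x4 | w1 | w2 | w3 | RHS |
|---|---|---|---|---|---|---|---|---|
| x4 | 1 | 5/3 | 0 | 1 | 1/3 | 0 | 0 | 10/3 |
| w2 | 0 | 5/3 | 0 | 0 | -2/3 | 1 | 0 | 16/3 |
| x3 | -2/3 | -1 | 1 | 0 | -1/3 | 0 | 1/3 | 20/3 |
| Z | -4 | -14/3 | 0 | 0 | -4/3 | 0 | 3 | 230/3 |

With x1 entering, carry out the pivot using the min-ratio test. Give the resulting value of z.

90

Ratio test on column x1 — row 1: (10/3)/1 = 10/3; row 2: entry 0 ≤ 0; row 3: entry -2/3 ≤ 0. Minimum is 10/3 at row 1 (x4 leaves); pivot element 1.
Pivot on row 1; the Z-row RHS becomes 230/3 − (-4)·(10/3) = 90.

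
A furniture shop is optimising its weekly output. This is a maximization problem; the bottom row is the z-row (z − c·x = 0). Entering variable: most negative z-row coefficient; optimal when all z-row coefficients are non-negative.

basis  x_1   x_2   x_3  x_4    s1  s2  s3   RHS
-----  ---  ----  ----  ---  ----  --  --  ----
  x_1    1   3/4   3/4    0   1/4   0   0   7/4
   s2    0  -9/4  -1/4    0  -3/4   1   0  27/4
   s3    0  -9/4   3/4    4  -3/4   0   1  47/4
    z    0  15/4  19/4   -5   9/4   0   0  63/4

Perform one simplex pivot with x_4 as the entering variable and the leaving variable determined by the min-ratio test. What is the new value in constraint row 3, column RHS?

47/16

Ratio test on column x_4 — row 1: entry 0 ≤ 0; row 2: entry 0 ≤ 0; row 3: (47/4)/4 = 47/16. Minimum is 47/16 at row 3 (s3 leaves); pivot element 4.
Divide row 3 by 4; eliminate column x_4 from the other rows.
In the new row 3, the RHS entry is the old entry divided by the pivot: (47/4)/4 = 47/16.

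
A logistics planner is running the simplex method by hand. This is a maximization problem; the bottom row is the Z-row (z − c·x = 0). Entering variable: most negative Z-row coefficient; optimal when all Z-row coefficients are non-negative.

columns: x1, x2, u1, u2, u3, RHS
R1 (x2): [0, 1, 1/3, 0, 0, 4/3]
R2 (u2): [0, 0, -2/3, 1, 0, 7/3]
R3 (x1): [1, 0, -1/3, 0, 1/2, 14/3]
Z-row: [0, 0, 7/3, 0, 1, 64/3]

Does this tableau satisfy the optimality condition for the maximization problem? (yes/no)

Every Z-row coefficient is ≥ 0, so the tableau is optimal.

yes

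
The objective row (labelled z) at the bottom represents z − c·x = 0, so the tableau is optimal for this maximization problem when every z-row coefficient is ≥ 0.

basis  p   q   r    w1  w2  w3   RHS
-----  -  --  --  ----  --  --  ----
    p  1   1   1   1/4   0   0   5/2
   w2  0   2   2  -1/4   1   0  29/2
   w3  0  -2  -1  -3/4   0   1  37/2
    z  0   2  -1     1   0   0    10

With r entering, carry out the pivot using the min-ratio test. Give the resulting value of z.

25/2

Ratio test on column r — row 1: (5/2)/1 = 5/2; row 2: (29/2)/2 = 29/4; row 3: entry -1 ≤ 0. Minimum is 5/2 at row 1 (p leaves); pivot element 1.
Pivot on row 1; the z-row RHS becomes 10 − (-1)·(5/2) = 25/2.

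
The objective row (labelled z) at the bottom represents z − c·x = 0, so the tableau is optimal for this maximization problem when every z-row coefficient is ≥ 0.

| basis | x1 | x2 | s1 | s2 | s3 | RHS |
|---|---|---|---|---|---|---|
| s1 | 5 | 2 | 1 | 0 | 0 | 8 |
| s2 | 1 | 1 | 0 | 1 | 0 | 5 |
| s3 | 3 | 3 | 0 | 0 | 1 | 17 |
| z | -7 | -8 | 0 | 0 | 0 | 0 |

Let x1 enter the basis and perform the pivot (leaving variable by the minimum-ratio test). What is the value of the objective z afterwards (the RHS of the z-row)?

56/5

Ratio test on column x1 — row 1: 8/5 = 8/5; row 2: 5/1 = 5; row 3: 17/3 = 17/3. Minimum is 8/5 at row 1 (s1 leaves); pivot element 5.
Pivot on row 1; the z-row RHS becomes 0 − (-7)·(8/5) = 56/5.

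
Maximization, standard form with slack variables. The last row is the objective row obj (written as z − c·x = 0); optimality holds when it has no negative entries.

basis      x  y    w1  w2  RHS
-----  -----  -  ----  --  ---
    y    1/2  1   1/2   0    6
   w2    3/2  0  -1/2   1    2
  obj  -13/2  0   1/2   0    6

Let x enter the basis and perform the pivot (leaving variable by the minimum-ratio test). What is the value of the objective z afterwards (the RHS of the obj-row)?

44/3

Ratio test on column x — row 1: 6/(1/2) = 12; row 2: 2/(3/2) = 4/3. Minimum is 4/3 at row 2 (w2 leaves); pivot element 3/2.
Pivot on row 2; the obj-row RHS becomes 6 − (-13/2)·(4/3) = 44/3.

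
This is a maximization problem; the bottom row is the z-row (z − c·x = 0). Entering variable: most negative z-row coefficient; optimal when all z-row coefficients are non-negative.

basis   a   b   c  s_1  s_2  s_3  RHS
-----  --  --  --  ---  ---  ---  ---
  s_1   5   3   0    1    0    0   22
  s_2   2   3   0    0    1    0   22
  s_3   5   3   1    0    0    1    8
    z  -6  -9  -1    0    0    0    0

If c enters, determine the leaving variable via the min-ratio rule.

Column c entries and ratios — s_1: 0 ≤ 0, skip; s_2: 0 ≤ 0, skip; s_3: 8/1 = 8.
Smallest ratio is 8 in the row of s_3, so s_3 leaves.

s_3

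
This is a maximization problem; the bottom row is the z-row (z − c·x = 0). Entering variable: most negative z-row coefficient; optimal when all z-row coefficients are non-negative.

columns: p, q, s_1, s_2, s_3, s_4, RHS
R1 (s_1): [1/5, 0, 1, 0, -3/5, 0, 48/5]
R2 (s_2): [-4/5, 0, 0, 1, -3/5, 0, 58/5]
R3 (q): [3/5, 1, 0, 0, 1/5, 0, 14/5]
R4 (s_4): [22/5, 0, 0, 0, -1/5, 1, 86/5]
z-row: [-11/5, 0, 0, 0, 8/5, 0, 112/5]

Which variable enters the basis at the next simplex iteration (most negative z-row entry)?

Negative z-row entries: p: -11/5.
The most negative is -11/5 in column p, so p enters.

p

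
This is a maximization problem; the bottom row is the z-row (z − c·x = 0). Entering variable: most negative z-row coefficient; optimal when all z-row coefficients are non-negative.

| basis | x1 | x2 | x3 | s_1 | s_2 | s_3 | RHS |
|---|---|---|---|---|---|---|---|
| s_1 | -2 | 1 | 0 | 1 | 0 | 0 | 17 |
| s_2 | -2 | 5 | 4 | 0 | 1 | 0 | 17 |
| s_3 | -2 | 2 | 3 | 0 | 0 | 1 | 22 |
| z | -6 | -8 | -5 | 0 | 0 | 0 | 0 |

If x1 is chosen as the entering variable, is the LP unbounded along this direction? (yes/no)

Every constraint-row entry in column x1 is ≤ 0, so increasing x1 is unbounded.

yes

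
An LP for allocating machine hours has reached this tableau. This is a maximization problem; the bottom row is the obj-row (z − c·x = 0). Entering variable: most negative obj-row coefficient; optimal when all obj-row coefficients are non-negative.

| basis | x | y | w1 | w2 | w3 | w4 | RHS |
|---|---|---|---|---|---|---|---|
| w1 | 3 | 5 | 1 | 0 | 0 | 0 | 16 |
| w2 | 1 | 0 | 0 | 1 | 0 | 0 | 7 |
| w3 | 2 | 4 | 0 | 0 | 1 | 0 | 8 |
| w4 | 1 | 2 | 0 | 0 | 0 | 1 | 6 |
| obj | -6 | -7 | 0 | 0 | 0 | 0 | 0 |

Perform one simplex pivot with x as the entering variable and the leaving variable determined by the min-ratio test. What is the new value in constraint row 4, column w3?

-1/2

Ratio test on column x — row 1: 16/3 = 16/3; row 2: 7/1 = 7; row 3: 8/2 = 4; row 4: 6/1 = 6. Minimum is 4 at row 3 (w3 leaves); pivot element 2.
Divide row 3 by 2; eliminate column x from the other rows.
Row 4 update in column w3: 0 − 1·(1/2) = -1/2.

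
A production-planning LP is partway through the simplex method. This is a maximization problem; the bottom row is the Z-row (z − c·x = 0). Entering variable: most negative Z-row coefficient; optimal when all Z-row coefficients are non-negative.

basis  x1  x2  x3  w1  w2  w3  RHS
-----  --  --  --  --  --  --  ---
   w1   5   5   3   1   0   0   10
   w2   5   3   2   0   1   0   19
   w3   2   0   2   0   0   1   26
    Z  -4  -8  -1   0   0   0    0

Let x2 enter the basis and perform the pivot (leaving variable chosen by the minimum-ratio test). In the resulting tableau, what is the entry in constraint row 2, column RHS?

Ratio test on column x2 — row 1: 10/5 = 2; row 2: 19/3 = 19/3; row 3: entry 0 ≤ 0. Minimum is 2 at row 1 (w1 leaves); pivot element 5.
Divide row 1 by 5; eliminate column x2 from the other rows.
Row 2 update in column RHS: 19 − 3·2 = 13.

13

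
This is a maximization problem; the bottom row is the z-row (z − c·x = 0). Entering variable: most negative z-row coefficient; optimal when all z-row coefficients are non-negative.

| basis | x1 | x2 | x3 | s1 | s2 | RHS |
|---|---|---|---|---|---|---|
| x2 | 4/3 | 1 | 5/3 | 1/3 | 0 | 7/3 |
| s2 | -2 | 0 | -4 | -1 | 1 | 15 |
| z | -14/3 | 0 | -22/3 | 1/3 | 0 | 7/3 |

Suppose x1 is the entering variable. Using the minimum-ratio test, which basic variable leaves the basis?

x2

Column x1 entries and ratios — x2: (7/3)/(4/3) = 7/4; s2: -2 ≤ 0, skip.
Smallest ratio is 7/4 in the row of x2, so x2 leaves.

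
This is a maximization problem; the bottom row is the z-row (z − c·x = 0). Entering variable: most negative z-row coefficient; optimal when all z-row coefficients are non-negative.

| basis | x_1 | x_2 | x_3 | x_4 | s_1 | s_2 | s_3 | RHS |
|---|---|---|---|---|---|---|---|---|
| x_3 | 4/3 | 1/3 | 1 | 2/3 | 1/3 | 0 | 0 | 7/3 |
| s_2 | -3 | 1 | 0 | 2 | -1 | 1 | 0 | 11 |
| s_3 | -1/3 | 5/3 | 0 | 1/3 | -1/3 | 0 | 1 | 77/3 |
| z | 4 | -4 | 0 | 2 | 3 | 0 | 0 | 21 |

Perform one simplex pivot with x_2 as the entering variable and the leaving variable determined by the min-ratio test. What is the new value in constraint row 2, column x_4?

Ratio test on column x_2 — row 1: (7/3)/(1/3) = 7; row 2: 11/1 = 11; row 3: (77/3)/(5/3) = 77/5. Minimum is 7 at row 1 (x_3 leaves); pivot element 1/3.
Divide row 1 by 1/3; eliminate column x_2 from the other rows.
Row 2 update in column x_4: 2 − 1·2 = 0.

0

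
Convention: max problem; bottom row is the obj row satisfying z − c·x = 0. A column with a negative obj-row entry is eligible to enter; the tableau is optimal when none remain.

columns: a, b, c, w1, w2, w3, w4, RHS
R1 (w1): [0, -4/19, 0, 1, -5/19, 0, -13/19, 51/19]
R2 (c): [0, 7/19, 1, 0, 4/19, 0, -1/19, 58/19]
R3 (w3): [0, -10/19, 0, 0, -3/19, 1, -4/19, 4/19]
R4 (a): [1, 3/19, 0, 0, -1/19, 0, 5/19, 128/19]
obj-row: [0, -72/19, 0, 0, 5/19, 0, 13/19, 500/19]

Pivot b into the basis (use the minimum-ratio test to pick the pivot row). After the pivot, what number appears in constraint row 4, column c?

Ratio test on column b — row 1: entry -4/19 ≤ 0; row 2: (58/19)/(7/19) = 58/7; row 3: entry -10/19 ≤ 0; row 4: (128/19)/(3/19) = 128/3. Minimum is 58/7 at row 2 (c leaves); pivot element 7/19.
Divide row 2 by 7/19; eliminate column b from the other rows.
Row 4 update in column c: 0 − (3/19)·(19/7) = -3/7.

-3/7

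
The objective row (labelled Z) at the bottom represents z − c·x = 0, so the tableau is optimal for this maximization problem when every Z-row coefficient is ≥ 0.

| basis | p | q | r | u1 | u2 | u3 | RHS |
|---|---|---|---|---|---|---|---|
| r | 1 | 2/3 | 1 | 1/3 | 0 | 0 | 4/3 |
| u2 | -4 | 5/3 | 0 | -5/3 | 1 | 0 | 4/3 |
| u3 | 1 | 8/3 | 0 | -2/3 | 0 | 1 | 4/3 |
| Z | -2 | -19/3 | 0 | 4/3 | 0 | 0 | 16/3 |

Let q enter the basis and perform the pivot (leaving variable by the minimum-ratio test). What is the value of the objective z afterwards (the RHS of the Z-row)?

Ratio test on column q — row 1: (4/3)/(2/3) = 2; row 2: (4/3)/(5/3) = 4/5; row 3: (4/3)/(8/3) = 1/2. Minimum is 1/2 at row 3 (u3 leaves); pivot element 8/3.
Pivot on row 3; the Z-row RHS becomes 16/3 − (-19/3)·(1/2) = 17/2.

17/2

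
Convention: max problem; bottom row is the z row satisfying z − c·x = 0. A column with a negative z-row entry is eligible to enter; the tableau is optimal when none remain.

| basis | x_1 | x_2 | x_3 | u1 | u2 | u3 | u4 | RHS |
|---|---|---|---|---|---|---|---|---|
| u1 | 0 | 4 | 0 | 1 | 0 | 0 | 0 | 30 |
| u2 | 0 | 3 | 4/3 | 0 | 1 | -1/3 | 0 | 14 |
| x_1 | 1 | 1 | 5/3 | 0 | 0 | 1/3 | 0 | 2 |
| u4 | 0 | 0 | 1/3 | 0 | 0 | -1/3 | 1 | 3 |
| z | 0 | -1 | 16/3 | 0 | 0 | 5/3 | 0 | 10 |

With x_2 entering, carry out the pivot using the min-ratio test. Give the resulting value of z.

12

Ratio test on column x_2 — row 1: 30/4 = 15/2; row 2: 14/3 = 14/3; row 3: 2/1 = 2; row 4: entry 0 ≤ 0. Minimum is 2 at row 3 (x_1 leaves); pivot element 1.
Pivot on row 3; the z-row RHS becomes 10 − (-1)·2 = 12.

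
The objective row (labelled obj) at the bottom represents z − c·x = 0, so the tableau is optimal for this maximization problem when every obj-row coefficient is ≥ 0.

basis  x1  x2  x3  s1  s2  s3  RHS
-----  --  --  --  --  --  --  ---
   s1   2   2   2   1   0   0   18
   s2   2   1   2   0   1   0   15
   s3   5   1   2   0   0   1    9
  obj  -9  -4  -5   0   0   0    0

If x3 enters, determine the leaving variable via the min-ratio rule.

s3

Column x3 entries and ratios — s1: 18/2 = 9; s2: 15/2 = 15/2; s3: 9/2 = 9/2.
Smallest ratio is 9/2 in the row of s3, so s3 leaves.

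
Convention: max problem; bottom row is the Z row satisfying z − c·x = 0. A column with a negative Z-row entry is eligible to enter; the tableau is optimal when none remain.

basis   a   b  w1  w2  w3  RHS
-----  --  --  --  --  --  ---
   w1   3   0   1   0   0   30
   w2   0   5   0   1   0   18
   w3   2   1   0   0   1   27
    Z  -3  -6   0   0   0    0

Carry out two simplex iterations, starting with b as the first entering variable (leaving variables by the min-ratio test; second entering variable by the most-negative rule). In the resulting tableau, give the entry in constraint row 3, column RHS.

17/5

Ratio test on column b — row 1: entry 0 ≤ 0; row 2: 18/5 = 18/5; row 3: 27/1 = 27. Minimum is 18/5 at row 2 (w2 leaves); pivot element 5.
Divide row 2 by 5; eliminate column b from the other rows.
Second iteration: most negative Z-row entry is -3 in column a, so a enters.
Ratio test on column a — row 1: 30/3 = 10; row 2: entry 0 ≤ 0; row 3: (117/5)/2 = 117/10. Minimum is 10 at row 1 (w1 leaves); pivot element 3.
Divide row 1 by 3; eliminate column a from the other rows.
After both pivots, the entry at constraint row 3, column RHS is 17/5.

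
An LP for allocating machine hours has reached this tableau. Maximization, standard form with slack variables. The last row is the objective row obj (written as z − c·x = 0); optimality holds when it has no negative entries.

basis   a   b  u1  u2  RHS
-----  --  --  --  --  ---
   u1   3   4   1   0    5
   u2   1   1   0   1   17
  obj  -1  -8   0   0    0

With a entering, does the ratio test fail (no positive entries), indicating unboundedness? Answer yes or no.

Column a has positive entries in row(s) 1, 2, so the ratio test bounds it — not unbounded.

no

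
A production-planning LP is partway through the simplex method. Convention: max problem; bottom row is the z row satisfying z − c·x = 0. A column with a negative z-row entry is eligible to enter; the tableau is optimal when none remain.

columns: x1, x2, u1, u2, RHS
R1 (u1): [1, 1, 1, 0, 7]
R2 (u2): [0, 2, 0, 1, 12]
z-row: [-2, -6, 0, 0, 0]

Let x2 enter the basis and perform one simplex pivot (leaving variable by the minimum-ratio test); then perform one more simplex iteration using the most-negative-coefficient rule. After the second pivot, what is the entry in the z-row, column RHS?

Ratio test on column x2 — row 1: 7/1 = 7; row 2: 12/2 = 6. Minimum is 6 at row 2 (u2 leaves); pivot element 2.
Divide row 2 by 2; eliminate column x2 from the other rows.
Second iteration: most negative z-row entry is -2 in column x1, so x1 enters.
Ratio test on column x1 — row 1: 1/1 = 1; row 2: entry 0 ≤ 0. Minimum is 1 at row 1 (u1 leaves); pivot element 1.
Divide row 1 by 1; eliminate column x1 from the other rows.
After both pivots, the entry at the z-row, column RHS is 38.

38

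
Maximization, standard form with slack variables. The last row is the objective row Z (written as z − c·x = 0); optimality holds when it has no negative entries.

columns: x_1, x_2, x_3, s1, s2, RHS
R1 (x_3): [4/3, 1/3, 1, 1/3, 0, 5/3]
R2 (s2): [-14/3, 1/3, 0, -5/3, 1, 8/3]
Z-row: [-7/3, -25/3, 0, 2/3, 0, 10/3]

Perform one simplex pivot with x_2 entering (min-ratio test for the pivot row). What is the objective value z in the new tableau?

45

Ratio test on column x_2 — row 1: (5/3)/(1/3) = 5; row 2: (8/3)/(1/3) = 8. Minimum is 5 at row 1 (x_3 leaves); pivot element 1/3.
Pivot on row 1; the Z-row RHS becomes 10/3 − (-25/3)·5 = 45.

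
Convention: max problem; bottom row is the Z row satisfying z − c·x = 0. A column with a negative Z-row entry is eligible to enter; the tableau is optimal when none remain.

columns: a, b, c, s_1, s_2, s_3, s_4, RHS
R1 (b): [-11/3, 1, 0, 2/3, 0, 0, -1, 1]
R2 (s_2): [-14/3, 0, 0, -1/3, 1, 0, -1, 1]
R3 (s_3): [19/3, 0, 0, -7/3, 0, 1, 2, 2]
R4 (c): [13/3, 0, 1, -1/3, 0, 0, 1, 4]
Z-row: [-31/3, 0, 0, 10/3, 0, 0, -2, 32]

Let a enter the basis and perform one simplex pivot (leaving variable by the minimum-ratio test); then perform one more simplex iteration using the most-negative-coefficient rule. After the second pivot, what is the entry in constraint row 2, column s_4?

Ratio test on column a — row 1: entry -11/3 ≤ 0; row 2: entry -14/3 ≤ 0; row 3: 2/(19/3) = 6/19; row 4: 4/(13/3) = 12/13. Minimum is 6/19 at row 3 (s_3 leaves); pivot element 19/3.
Divide row 3 by 19/3; eliminate column a from the other rows.
Second iteration: most negative Z-row entry is -9/19 in column s_1, so s_1 enters.
Ratio test on column s_1 — row 1: entry -13/19 ≤ 0; row 2: entry -39/19 ≤ 0; row 3: entry -7/19 ≤ 0; row 4: (50/19)/(24/19) = 25/12. Minimum is 25/12 at row 4 (c leaves); pivot element 24/19.
Divide row 4 by 24/19; eliminate column s_1 from the other rows.
After both pivots, the entry at constraint row 2, column s_4 is -1/8.

-1/8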